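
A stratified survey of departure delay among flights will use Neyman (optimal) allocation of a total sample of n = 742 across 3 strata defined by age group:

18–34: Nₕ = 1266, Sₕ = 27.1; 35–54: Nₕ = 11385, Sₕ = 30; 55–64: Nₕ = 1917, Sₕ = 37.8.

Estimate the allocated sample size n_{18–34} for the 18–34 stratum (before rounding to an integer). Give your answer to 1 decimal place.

Neyman allocation: nₕ = n·NₕSₕ / Σⱼ NⱼSⱼ.
Σ NⱼSⱼ = 1266·27.1 + 11385·30 + 1917·37.8 = 448321.2.
n_{18–34} = 742·1266·27.1 / 448321.2 = 56.8.

56.8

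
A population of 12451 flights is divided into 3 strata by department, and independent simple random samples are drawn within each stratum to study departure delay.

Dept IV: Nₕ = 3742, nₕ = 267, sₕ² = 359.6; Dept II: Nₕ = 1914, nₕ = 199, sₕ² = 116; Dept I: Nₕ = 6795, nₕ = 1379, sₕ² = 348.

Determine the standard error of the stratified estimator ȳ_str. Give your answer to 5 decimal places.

Var(ȳ_str) = Σₕ Wₕ²(1 − fₕ)sₕ²/nₕ with Wₕ = Nₕ/N, N = 12451.
Dept IV: Wₕ = 0.30053811; term = 0.30053811²·(1 − 0.07135222)·359.6/267 = 0.11296881.
Dept II: Wₕ = 0.15372259; term = 0.15372259²·(1 − 0.10397074)·116/199 = 0.012342482.
Dept I: Wₕ = 0.54573930; term = 0.54573930²·(1 − 0.20294334)·348/1379 = 0.059906594.
Sum = 0.18521789.
SE = √(0.18521789) = 0.43037.

0.43037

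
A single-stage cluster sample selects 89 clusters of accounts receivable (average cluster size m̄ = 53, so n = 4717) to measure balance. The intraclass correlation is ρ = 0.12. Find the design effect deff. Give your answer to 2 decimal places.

deff = 1 + (53 − 1)·0.12 = 1 + 6.24 = 7.24.

7.24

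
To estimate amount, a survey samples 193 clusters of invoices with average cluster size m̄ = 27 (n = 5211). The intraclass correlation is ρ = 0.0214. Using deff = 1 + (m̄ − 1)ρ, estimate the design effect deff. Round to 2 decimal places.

deff = 1 + (27 − 1)·0.0214 = 1 + 0.5564 = 1.5564.

1.56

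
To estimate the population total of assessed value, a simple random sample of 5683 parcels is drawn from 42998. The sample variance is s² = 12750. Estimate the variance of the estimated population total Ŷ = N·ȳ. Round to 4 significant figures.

Var(Ŷ) = N²·Var(ȳ) = N²·(1 − n/N)·s²/n.
f = 5683/42998 = 0.13216894; Var(ȳ) = 0.86783106·12750/5683 = 1.9470079.
Var(Ŷ) = 42998² · 1.9470079 = 3.5996827 × 10^9.

3.600 × 10^9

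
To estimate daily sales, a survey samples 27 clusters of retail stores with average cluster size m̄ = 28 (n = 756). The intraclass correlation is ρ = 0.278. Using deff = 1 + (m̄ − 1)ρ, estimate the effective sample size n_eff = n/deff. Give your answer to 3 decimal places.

88.878

deff = 1 + (28 − 1)·0.278 = 1 + 7.506 = 8.506.
n_eff = 756 / 8.506 = 88.878.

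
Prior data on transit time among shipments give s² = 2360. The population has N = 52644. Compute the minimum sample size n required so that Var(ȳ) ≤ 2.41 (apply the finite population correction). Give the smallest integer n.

Without fpc, n₀ = s²/D = 2360/2.41 = 979.2531.
With fpc, (1 − n/N)·s²/n ≤ D requires n ≥ n₀/(1 + n₀/N) = 979.2531/(1 + 979.2531/52644) = 961.3702.
Rounding up, n = 962.

962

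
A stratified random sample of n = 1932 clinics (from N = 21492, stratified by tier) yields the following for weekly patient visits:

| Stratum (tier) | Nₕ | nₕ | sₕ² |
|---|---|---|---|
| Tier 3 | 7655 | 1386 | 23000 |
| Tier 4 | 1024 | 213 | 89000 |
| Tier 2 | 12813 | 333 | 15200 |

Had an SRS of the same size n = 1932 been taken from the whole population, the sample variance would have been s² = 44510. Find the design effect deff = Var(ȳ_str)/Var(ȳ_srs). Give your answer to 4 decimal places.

0.8717

Var(ȳ_str) = Σ Wₕ²(1−fₕ)sₕ²/nₕ with Wₕ = Nₕ/21492:
  Tier 3: (7655/21492)²·(1−1386/7655)·23000/1386 = 1.7240681
  Tier 4: (1024/21492)²·(1−213/1024)·89000/213 = 0.751238
  Tier 2: (12813/21492)²·(1−333/12813)·15200/333 = 15.801965
  → Var(ȳ_str) = 18.277271.
Var(ȳ_srs) = (1 − 1932/21492)·44510/1932 = 20.967299.
deff = 18.277271 / 20.967299 = 0.8717.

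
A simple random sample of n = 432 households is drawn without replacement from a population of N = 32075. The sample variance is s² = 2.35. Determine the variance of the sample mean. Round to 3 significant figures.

0.00537

Under SRS without replacement, Var(ȳ) = (1 − f)·s²/n with f = n/N = 432/32075 = 0.01346843.
Var(ȳ) = (1 − 0.01346843)·2.35/432 = 0.98653157·0.0054398148 = 0.005366549.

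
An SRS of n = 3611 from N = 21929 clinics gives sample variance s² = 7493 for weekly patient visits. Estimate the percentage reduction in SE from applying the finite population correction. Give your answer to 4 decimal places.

f = n/N = 3611/21929 = 0.16466779.
SE_no-fpc = √(s²/n) = 1.4405029; SE_fpc = √((1−f)s²/n) = 1.3165693.
Ratio = √(1−f) = 0.91396510. Reduction = 100·(1 − 0.91396510) = 8.6035%.

8.6035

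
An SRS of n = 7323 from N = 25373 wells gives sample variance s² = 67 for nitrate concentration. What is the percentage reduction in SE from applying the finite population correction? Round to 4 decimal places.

15.6563

f = n/N = 7323/25373 = 0.28861388.
SE_no-fpc = √(s²/n) = 0.095651742; SE_fpc = √((1−f)s²/n) = 0.080676227.
Ratio = √(1−f) = 0.84343709. Reduction = 100·(1 − 0.84343709) = 15.6563%.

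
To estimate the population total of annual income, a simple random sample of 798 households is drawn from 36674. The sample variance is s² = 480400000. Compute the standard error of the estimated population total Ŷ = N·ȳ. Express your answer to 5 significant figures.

2.8144 × 10^7

Var(Ŷ) = N²·Var(ȳ) = N²·(1 − n/N)·s²/n.
f = 798/36674 = 0.02175928; Var(ȳ) = 0.97824072·480400000/798 = 588905.81.
Var(Ŷ) = 36674² · 588905.81 = 7.9206788 × 10^14.
SE(Ŷ) = √(7.9206788 × 10^14) = 2.8144 × 10^7.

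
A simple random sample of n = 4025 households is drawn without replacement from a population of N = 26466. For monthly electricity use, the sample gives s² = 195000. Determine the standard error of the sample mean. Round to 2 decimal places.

Under SRS without replacement, Var(ȳ) = (1 − f)·s²/n with f = n/N = 4025/26466 = 0.15208192.
Var(ȳ) = (1 − 0.15208192)·195000/4025 = 0.84791808·48.447205 = 41.079261.
SE(ȳ) = √(41.079261) = 6.41.

6.41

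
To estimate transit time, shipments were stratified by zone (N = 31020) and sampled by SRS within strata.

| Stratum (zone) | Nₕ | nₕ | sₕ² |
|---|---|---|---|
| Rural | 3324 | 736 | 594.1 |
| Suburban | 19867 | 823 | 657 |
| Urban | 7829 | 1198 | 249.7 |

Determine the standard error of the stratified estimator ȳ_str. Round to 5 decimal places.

Var(ȳ_str) = Σₕ Wₕ²(1 − fₕ)sₕ²/nₕ with Wₕ = Nₕ/N, N = 31020.
Rural: Wₕ = 0.10715667; term = 0.10715667²·(1 − 0.22141998)·594.1/736 = 0.0072164472.
Suburban: Wₕ = 0.64045777; term = 0.64045777²·(1 − 0.04142548)·657/823 = 0.31388634.
Urban: Wₕ = 0.25238556; term = 0.25238556²·(1 − 0.15302082)·249.7/1198 = 0.011245104.
Sum = 0.33234789.
SE = √(0.33234789) = 0.57650.

0.57650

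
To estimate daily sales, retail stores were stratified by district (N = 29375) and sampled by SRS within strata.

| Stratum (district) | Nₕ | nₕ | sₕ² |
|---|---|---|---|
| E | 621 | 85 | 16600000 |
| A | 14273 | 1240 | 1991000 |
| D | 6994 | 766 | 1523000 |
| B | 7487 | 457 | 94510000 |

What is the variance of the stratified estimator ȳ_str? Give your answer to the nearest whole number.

13136

Var(ȳ_str) = Σₕ Wₕ²(1 − fₕ)sₕ²/nₕ with Wₕ = Nₕ/N, N = 29375.
E: Wₕ = 0.02114043; term = 0.02114043²·(1 − 0.13687601)·16600000/85 = 75.333787.
A: Wₕ = 0.48588936; term = 0.48588936²·(1 − 0.08687732)·1991000/1240 = 346.14135.
D: Wₕ = 0.23809362; term = 0.23809362²·(1 − 0.10952245)·1523000/766 = 100.36669.
B: Wₕ = 0.25487660; term = 0.25487660²·(1 − 0.06103913)·94510000/457 = 12614.469.
Sum = 13136.311.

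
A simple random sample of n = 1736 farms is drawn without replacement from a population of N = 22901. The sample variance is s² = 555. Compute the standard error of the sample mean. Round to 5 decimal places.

0.54357

Under SRS without replacement, Var(ȳ) = (1 − f)·s²/n with f = n/N = 1736/22901 = 0.07580455.
Var(ȳ) = (1 − 0.07580455)·555/1736 = 0.92419545·0.31970046 = 0.29546571.
SE(ȳ) = √(0.29546571) = 0.54357.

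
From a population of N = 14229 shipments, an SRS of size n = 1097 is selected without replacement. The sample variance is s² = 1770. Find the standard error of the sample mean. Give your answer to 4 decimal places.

1.2203

Under SRS without replacement, Var(ȳ) = (1 − f)·s²/n with f = n/N = 1097/14229 = 0.07709607.
Var(ȳ) = (1 − 0.07709607)·1770/1097 = 0.92290393·1.6134913 = 1.4890975.
SE(ȳ) = √(1.4890975) = 1.2203.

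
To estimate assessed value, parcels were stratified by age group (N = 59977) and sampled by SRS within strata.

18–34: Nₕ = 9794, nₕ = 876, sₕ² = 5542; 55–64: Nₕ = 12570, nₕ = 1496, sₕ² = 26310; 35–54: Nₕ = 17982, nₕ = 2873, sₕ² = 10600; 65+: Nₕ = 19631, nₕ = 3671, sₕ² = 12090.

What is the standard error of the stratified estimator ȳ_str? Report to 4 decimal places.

1.1831

Var(ȳ_str) = Σₕ Wₕ²(1 − fₕ)sₕ²/nₕ with Wₕ = Nₕ/N, N = 59977.
18–34: Wₕ = 0.16329593; term = 0.16329593²·(1 − 0.08944252)·5542/876 = 0.15361036.
55–64: Wₕ = 0.20958034; term = 0.20958034²·(1 − 0.11901352)·26310/1496 = 0.68054927.
35–54: Wₕ = 0.29981493; term = 0.29981493²·(1 − 0.15977088)·10600/2873 = 0.2786599.
65+: Wₕ = 0.32730880; term = 0.32730880²·(1 − 0.18700015)·12090/3671 = 0.28684531.
Sum = 1.3996648.
SE = √(1.3996648) = 1.1831.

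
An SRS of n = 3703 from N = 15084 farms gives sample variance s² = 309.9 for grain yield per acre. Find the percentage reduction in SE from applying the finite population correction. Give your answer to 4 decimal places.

13.1376

f = n/N = 3703/15084 = 0.24549191.
SE_no-fpc = √(s²/n) = 0.28929034; SE_fpc = √((1−f)s²/n) = 0.2512846.
Ratio = √(1−f) = 0.86862425. Reduction = 100·(1 − 0.86862425) = 13.1376%.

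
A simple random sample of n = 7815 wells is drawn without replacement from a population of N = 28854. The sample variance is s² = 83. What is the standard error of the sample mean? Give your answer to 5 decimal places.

Under SRS without replacement, Var(ȳ) = (1 − f)·s²/n with f = n/N = 7815/28854 = 0.27084633.
Var(ȳ) = (1 − 0.27084633)·83/7815 = 0.72915367·0.010620601 = 0.0077440505.
SE(ȳ) = √(0.0077440505) = 0.08800.

0.08800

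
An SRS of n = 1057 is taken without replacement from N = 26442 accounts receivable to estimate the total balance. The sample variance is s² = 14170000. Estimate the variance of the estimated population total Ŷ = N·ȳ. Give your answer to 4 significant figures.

Var(Ŷ) = N²·Var(ȳ) = N²·(1 − n/N)·s²/n.
f = 1057/26442 = 0.03997428; Var(ȳ) = 0.96002572·14170000/1057 = 12869.976.
Var(Ŷ) = 26442² · 12869.976 = 8.9984216 × 10^12.

8.998 × 10^12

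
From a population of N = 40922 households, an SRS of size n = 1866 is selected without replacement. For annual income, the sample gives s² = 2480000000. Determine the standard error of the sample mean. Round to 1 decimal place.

Under SRS without replacement, Var(ȳ) = (1 − f)·s²/n with f = n/N = 1866/40922 = 0.04559894.
Var(ȳ) = (1 − 0.04559894)·2480000000/1866 = 0.95440106·1.3290461 × 10^6 = 1.268443 × 10^6.
SE(ȳ) = √(1.268443 × 10^6) = 1126.3.

1126.3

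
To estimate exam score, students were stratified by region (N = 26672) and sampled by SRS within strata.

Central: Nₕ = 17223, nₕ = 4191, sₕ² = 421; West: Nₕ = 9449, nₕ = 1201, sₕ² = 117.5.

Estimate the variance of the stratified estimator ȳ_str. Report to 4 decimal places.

0.0424

Var(ȳ_str) = Σₕ Wₕ²(1 − fₕ)sₕ²/nₕ with Wₕ = Nₕ/N, N = 26672.
Central: Wₕ = 0.64573335; term = 0.64573335²·(1 − 0.24333740)·421/4191 = 0.031693715.
West: Wₕ = 0.35426665; term = 0.35426665²·(1 − 0.12710340)·117.5/1201 = 0.01071811.
Sum = 0.042411825.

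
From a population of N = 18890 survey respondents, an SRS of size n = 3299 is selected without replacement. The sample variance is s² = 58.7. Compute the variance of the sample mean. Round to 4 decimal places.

0.0147

Under SRS without replacement, Var(ȳ) = (1 − f)·s²/n with f = n/N = 3299/18890 = 0.17464267.
Var(ȳ) = (1 − 0.17464267)·58.7/3299 = 0.82535733·0.017793271 = 0.014685806.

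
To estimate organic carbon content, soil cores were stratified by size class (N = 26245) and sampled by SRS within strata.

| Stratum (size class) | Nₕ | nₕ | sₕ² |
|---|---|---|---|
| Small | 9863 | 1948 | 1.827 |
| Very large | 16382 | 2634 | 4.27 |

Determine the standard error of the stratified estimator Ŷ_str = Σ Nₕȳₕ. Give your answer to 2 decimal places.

Var(Ŷ_str) = Σₕ Nₕ²(1 − fₕ)sₕ²/nₕ.
Small: 9863²·(1 − 1948/9863)·1.827/1948 = 73216.598.
Very large: 16382²·(1 − 2634/16382)·4.27/2634 = 365105.65.
Sum = 438322.25.
SE = √(438322.25) = 662.06.

662.06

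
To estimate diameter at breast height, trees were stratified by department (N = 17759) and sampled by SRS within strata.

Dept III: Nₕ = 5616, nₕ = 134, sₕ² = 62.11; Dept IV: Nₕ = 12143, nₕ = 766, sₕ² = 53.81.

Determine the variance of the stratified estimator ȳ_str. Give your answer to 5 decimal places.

0.07602

Var(ȳ_str) = Σₕ Wₕ²(1 − fₕ)sₕ²/nₕ with Wₕ = Nₕ/N, N = 17759.
Dept III: Wₕ = 0.31623402; term = 0.31623402²·(1 − 0.02386040)·62.11/134 = 0.045246589.
Dept IV: Wₕ = 0.68376598; term = 0.68376598²·(1 − 0.06308161)·53.81/766 = 0.030771663.
Sum = 0.076018252.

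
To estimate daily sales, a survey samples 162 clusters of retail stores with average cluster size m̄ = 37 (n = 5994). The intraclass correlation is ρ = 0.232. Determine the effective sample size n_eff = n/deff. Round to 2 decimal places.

640.93

deff = 1 + (37 − 1)·0.232 = 1 + 8.352 = 9.352.
n_eff = 5994 / 9.352 = 640.93.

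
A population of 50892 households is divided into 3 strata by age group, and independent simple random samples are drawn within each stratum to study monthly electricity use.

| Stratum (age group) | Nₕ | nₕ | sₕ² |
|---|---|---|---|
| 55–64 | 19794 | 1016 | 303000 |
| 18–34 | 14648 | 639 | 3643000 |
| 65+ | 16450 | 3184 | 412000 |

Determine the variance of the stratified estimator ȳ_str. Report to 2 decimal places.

Var(ȳ_str) = Σₕ Wₕ²(1 − fₕ)sₕ²/nₕ with Wₕ = Nₕ/N, N = 50892.
55–64: Wₕ = 0.38894129; term = 0.38894129²·(1 − 0.05132869)·303000/1016 = 42.798917.
18–34: Wₕ = 0.28782520; term = 0.28782520²·(1 − 0.04362370)·3643000/639 = 451.69444.
65+: Wₕ = 0.32323351; term = 0.32323351²·(1 − 0.19355623)·412000/3184 = 10.902624.
Sum = 505.39598.

505.40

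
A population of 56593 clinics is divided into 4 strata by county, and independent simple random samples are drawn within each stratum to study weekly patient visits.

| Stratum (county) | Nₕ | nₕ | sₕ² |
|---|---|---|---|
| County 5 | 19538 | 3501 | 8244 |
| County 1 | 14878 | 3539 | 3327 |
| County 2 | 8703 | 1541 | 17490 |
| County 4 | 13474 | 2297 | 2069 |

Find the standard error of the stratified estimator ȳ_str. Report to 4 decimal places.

Var(ȳ_str) = Σₕ Wₕ²(1 − fₕ)sₕ²/nₕ with Wₕ = Nₕ/N, N = 56593.
County 5: Wₕ = 0.34523704; term = 0.34523704²·(1 − 0.17918927)·8244/3501 = 0.23036881.
County 1: Wₕ = 0.26289470; term = 0.26289470²·(1 − 0.23786799)·3327/3539 = 0.049518344.
County 2: Wₕ = 0.15378227; term = 0.15378227²·(1 − 0.17706538)·17490/1541 = 0.2208844.
County 4: Wₕ = 0.23808598; term = 0.23808598²·(1 − 0.17047647)·2069/2297 = 0.042354139.
Sum = 0.54312569.
SE = √(0.54312569) = 0.7370.

0.7370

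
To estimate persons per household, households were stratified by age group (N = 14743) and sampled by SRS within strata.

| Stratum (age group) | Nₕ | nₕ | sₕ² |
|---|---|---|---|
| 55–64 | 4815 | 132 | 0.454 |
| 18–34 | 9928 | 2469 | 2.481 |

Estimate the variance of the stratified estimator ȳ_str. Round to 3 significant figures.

6.99 × 10^-4

Var(ȳ_str) = Σₕ Wₕ²(1 − fₕ)sₕ²/nₕ with Wₕ = Nₕ/N, N = 14743.
55–64: Wₕ = 0.32659567; term = 0.32659567²·(1 − 0.02741433)·0.454/132 = 3.5680476 × 10^-4.
18–34: Wₕ = 0.67340433; term = 0.67340433²·(1 − 0.24869057)·2.481/2469 = 3.4235472 × 10^-4.
Sum = 6.9915948 × 10^-4.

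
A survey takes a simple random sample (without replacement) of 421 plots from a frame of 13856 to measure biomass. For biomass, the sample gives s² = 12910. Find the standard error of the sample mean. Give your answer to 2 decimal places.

5.45

Under SRS without replacement, Var(ȳ) = (1 − f)·s²/n with f = n/N = 421/13856 = 0.03038395.
Var(ȳ) = (1 − 0.03038395)·12910/421 = 0.96961605·30.665083 = 29.733357.
SE(ȳ) = √(29.733357) = 5.45.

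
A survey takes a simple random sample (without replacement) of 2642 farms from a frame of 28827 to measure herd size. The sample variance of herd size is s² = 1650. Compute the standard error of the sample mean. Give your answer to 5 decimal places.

Under SRS without replacement, Var(ȳ) = (1 − f)·s²/n with f = n/N = 2642/28827 = 0.09165019.
Var(ȳ) = (1 − 0.09165019)·1650/2642 = 0.90834981·0.62452687 = 0.56728887.
SE(ȳ) = √(0.56728887) = 0.75319.

0.75319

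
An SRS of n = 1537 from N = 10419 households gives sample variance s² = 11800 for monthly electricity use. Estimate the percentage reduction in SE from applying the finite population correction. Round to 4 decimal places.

f = n/N = 1537/10419 = 0.14751896.
SE_no-fpc = √(s²/n) = 2.7707929; SE_fpc = √((1−f)s²/n) = 2.5582703.
Ratio = √(1−f) = 0.92329900. Reduction = 100·(1 − 0.92329900) = 7.6701%.

7.6701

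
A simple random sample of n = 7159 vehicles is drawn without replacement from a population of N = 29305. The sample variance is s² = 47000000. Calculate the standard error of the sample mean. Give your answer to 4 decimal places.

Under SRS without replacement, Var(ȳ) = (1 − f)·s²/n with f = n/N = 7159/29305 = 0.24429278.
Var(ȳ) = (1 − 0.24429278)·47000000/7159 = 0.75570722·6565.1627 = 4961.3409.
SE(ȳ) = √(4961.3409) = 70.4368.

70.4368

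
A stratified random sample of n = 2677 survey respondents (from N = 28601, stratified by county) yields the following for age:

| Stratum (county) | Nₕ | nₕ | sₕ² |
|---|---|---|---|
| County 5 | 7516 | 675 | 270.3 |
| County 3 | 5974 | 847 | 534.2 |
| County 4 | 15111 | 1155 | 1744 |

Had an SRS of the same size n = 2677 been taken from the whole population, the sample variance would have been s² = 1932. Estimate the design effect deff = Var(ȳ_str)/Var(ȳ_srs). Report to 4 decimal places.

0.6697

Var(ȳ_str) = Σ Wₕ²(1−fₕ)sₕ²/nₕ with Wₕ = Nₕ/28601:
  County 5: (7516/28601)²·(1−675/7516)·270.3/675 = 0.025170173
  County 3: (5974/28601)²·(1−847/5974)·534.2/847 = 0.023614925
  County 4: (15111/28601)²·(1−1155/15111)·1744/1155 = 0.38927474
  → Var(ȳ_str) = 0.43805984.
Var(ȳ_srs) = (1 − 2677/28601)·1932/2677 = 0.65415331.
deff = 0.43805984 / 0.65415331 = 0.6697.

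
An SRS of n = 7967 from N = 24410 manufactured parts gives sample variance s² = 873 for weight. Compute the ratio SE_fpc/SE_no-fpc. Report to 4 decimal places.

0.8207

f = n/N = 7967/24410 = 0.32638263.
SE_no-fpc = √(s²/n) = 0.33102418; SE_fpc = √((1−f)s²/n) = 0.27168543.
Ratio = √(1−f) = 0.82074196.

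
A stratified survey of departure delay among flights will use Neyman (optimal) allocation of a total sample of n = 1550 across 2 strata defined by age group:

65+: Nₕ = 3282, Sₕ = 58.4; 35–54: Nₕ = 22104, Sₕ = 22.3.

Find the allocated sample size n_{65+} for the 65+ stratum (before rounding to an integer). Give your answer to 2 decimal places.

433.96

Neyman allocation: nₕ = n·NₕSₕ / Σⱼ NⱼSⱼ.
Σ NⱼSⱼ = 3282·58.4 + 22104·22.3 = 684588.
n_{65+} = 1550·3282·58.4 / 684588 = 433.96.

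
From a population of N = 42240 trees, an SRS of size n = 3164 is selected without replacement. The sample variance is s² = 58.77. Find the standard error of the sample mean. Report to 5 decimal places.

0.13108

Under SRS without replacement, Var(ȳ) = (1 − f)·s²/n with f = n/N = 3164/42240 = 0.07490530.
Var(ȳ) = (1 − 0.07490530)·58.77/3164 = 0.92509470·0.018574589 = 0.017183254.
SE(ȳ) = √(0.017183254) = 0.13108.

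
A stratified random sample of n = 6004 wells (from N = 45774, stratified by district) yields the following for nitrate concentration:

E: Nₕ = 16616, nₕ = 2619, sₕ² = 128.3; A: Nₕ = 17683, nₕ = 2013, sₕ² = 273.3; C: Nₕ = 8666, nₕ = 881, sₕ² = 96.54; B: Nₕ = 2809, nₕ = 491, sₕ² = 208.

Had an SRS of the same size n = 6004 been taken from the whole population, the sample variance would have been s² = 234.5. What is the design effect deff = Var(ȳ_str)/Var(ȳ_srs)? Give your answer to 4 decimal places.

0.8321

Var(ȳ_str) = Σ Wₕ²(1−fₕ)sₕ²/nₕ with Wₕ = Nₕ/45774:
  E: (16616/45774)²·(1−2619/16616)·128.3/2619 = 0.0054376954
  A: (17683/45774)²·(1−2013/17683)·273.3/2013 = 0.017954903
  C: (8666/45774)²·(1−881/8666)·96.54/881 = 0.0035283443
  B: (2809/45774)²·(1−491/2809)·208/491 = 0.0013164649
  → Var(ȳ_str) = 0.028237408.
Var(ȳ_srs) = (1 − 6004/45774)·234.5/6004 = 0.0339343.
deff = 0.028237408 / 0.0339343 = 0.8321.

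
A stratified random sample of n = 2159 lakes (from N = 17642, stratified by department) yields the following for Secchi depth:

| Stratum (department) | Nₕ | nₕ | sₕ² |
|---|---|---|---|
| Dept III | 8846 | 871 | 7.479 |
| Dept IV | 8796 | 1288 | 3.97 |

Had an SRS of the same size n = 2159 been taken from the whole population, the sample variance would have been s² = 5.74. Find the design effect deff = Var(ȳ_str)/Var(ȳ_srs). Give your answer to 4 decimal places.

Var(ȳ_str) = Σ Wₕ²(1−fₕ)sₕ²/nₕ with Wₕ = Nₕ/17642:
  Dept III: (8846/17642)²·(1−871/8846)·7.479/871 = 0.0019462892
  Dept IV: (8796/17642)²·(1−1288/8796)·3.97/1288 = 6.5401618 × 10^-4
  → Var(ȳ_str) = 0.0026003054.
Var(ȳ_srs) = (1 − 2159/17642)·5.74/2159 = 0.0023332783.
deff = 0.0026003054 / 0.0023332783 = 1.1144.

1.1144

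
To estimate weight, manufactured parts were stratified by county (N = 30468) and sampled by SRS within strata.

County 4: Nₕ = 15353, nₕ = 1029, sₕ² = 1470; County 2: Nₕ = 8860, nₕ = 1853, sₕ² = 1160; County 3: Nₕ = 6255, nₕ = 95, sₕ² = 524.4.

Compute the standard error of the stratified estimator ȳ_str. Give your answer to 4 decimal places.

Var(ȳ_str) = Σₕ Wₕ²(1 − fₕ)sₕ²/nₕ with Wₕ = Nₕ/N, N = 30468.
County 4: Wₕ = 0.50390574; term = 0.50390574²·(1 − 0.06702273)·1470/1029 = 0.33843216.
County 2: Wₕ = 0.29079690; term = 0.29079690²·(1 − 0.20914221)·1160/1853 = 0.041865908.
County 3: Wₕ = 0.20529736; term = 0.20529736²·(1 − 0.01518785)·524.4/95 = 0.229118.
Sum = 0.60941607.
SE = √(0.60941607) = 0.7807.

0.7807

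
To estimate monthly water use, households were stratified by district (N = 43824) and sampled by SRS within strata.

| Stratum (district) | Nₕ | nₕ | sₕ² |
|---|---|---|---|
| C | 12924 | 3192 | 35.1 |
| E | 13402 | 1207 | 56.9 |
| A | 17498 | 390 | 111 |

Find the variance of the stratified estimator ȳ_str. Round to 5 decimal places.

Var(ȳ_str) = Σₕ Wₕ²(1 − fₕ)sₕ²/nₕ with Wₕ = Nₕ/N, N = 43824.
C: Wₕ = 0.29490690; term = 0.29490690²·(1 − 0.24698236)·35.1/3192 = 7.2014385 × 10^-4.
E: Wₕ = 0.30581417; term = 0.30581417²·(1 − 0.09006118)·56.9/1207 = 0.0040117364.
A: Wₕ = 0.39927893; term = 0.39927893²·(1 − 0.02228826)·111/390 = 0.044363111.
Sum = 0.049094991.

0.04909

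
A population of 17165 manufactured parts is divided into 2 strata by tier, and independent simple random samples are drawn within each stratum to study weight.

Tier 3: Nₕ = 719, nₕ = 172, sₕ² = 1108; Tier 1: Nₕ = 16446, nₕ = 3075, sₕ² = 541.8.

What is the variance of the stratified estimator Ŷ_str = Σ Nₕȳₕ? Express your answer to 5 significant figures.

Var(Ŷ_str) = Σₕ Nₕ²(1 − fₕ)sₕ²/nₕ.
Tier 3: 719²·(1 − 172/719)·1108/172 = 2.5335386 × 10^6.
Tier 1: 16446²·(1 − 3075/16446)·541.8/3075 = 3.8745213 × 10^7.
Sum = 4.1278752 × 10^7.

4.1279 × 10^7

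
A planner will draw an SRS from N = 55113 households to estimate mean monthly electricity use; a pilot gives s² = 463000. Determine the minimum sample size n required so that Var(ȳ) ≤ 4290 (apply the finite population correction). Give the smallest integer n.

108

Without fpc, n₀ = s²/D = 463000/4290 = 107.9254.
With fpc, (1 − n/N)·s²/n ≤ D requires n ≥ n₀/(1 + n₀/N) = 107.9254/(1 + 107.9254/55113) = 107.7145.
Rounding up, n = 108.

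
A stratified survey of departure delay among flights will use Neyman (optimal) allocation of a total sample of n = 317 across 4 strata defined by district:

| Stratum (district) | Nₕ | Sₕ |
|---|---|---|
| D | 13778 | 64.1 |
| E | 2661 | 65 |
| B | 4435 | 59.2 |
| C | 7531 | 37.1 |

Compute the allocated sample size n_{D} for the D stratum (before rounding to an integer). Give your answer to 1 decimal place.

Neyman allocation: nₕ = n·NₕSₕ / Σⱼ NⱼSⱼ.
Σ NⱼSⱼ = 13778·64.1 + 2661·65 + 4435·59.2 + 7531·37.1 = 1.5980869 × 10^6.
n_{D} = 317·13778·64.1 / (1.5980869 × 10^6) = 175.2.

175.2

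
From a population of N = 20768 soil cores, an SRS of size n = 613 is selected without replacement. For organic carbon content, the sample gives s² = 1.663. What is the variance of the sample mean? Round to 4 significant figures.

0.002633

Under SRS without replacement, Var(ȳ) = (1 − f)·s²/n with f = n/N = 613/20768 = 0.02951656.
Var(ȳ) = (1 − 0.02951656)·1.663/613 = 0.97048344·0.0027128874 = 0.0026328123.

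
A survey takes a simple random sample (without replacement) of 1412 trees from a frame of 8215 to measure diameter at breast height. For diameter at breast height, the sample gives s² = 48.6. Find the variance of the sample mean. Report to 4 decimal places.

0.0285

Under SRS without replacement, Var(ȳ) = (1 − f)·s²/n with f = n/N = 1412/8215 = 0.17188071.
Var(ȳ) = (1 − 0.17188071)·48.6/1412 = 0.82811929·0.034419263 = 0.028503256.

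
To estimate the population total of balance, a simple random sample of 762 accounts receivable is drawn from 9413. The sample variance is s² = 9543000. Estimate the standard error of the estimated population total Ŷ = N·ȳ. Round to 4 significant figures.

Var(Ŷ) = N²·Var(ȳ) = N²·(1 − n/N)·s²/n.
f = 762/9413 = 0.08095188; Var(ȳ) = 0.91904812·9543000/762 = 11509.811.
Var(Ŷ) = 9413² · 11509.811 = 1.0198218 × 10^12.
SE(Ŷ) = √(1.0198218 × 10^12) = 1.010 × 10^6.

1.010 × 10^6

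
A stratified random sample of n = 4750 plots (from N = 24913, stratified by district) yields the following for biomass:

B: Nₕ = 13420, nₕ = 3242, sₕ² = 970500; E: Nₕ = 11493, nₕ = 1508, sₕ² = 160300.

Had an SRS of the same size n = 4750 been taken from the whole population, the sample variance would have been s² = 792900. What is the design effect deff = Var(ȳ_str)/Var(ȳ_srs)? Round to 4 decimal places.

0.6331

Var(ȳ_str) = Σ Wₕ²(1−fₕ)sₕ²/nₕ with Wₕ = Nₕ/24913:
  B: (13420/24913)²·(1−3242/13420)·970500/3242 = 65.878763
  E: (11493/24913)²·(1−1508/11493)·160300/1508 = 19.654482
  → Var(ȳ_str) = 85.533245.
Var(ȳ_srs) = (1 − 4750/24913)·792900/4750 = 135.09956.
deff = 85.533245 / 135.09956 = 0.6331.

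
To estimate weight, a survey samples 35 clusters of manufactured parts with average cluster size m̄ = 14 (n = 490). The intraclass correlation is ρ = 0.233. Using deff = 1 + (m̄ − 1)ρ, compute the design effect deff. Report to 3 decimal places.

deff = 1 + (14 − 1)·0.233 = 1 + 3.029 = 4.029.

4.029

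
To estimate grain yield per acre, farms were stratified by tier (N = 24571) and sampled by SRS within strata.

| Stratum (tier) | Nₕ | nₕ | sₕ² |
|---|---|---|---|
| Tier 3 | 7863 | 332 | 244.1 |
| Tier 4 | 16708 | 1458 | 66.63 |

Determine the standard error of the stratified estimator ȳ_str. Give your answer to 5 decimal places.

0.30233

Var(ȳ_str) = Σₕ Wₕ²(1 − fₕ)sₕ²/nₕ with Wₕ = Nₕ/N, N = 24571.
Tier 3: Wₕ = 0.32001140; term = 0.32001140²·(1 − 0.04222307)·244.1/332 = 0.072114892.
Tier 4: Wₕ = 0.67998860; term = 0.67998860²·(1 − 0.08726359)·66.63/1458 = 0.019286834.
Sum = 0.091401726.
SE = √(0.091401726) = 0.30233.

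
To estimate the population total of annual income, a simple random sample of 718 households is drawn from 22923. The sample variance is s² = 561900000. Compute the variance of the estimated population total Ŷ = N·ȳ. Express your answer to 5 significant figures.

Var(Ŷ) = N²·Var(ȳ) = N²·(1 − n/N)·s²/n.
f = 718/22923 = 0.03132225; Var(ȳ) = 0.96867775·561900000/718 = 758078.03.
Var(Ŷ) = 22923² · 758078.03 = 3.9834266 × 10^14.

3.9834 × 10^14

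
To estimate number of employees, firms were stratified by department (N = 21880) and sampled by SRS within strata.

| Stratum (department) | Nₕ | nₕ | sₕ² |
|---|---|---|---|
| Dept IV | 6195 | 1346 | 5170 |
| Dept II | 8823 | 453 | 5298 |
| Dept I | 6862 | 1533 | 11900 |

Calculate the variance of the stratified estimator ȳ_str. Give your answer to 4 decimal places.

Var(ȳ_str) = Σₕ Wₕ²(1 − fₕ)sₕ²/nₕ with Wₕ = Nₕ/N, N = 21880.
Dept IV: Wₕ = 0.28313528; term = 0.28313528²·(1 − 0.21727199)·5170/1346 = 0.24101515.
Dept II: Wₕ = 0.40324497; term = 0.40324497²·(1 − 0.05134308)·5298/453 = 1.804101.
Dept I: Wₕ = 0.31361974; term = 0.31361974²·(1 − 0.22340426)·11900/1533 = 0.59293434.
Sum = 2.6380505.

2.6381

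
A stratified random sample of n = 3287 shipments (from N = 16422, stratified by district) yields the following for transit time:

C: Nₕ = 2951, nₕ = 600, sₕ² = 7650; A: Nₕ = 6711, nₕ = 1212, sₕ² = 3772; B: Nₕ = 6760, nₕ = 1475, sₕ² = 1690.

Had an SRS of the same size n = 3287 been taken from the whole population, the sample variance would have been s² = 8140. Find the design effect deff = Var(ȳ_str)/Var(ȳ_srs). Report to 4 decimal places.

Var(ȳ_str) = Σ Wₕ²(1−fₕ)sₕ²/nₕ with Wₕ = Nₕ/16422:
  C: (2951/16422)²·(1−600/2951)·7650/600 = 0.3280046
  A: (6711/16422)²·(1−1212/6711)·3772/1212 = 0.42588067
  B: (6760/16422)²·(1−1475/6760)·1690/1475 = 0.15178689
  → Var(ȳ_str) = 0.90567216.
Var(ȳ_srs) = (1 − 3287/16422)·8140/3287 = 1.9807457.
deff = 0.90567216 / 1.9807457 = 0.4572.

0.4572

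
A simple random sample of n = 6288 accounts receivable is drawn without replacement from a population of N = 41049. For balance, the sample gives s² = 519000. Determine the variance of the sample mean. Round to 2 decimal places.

Under SRS without replacement, Var(ȳ) = (1 − f)·s²/n with f = n/N = 6288/41049 = 0.15318278.
Var(ȳ) = (1 − 0.15318278)·519000/6288 = 0.84681722·82.538168 = 69.894742.

69.89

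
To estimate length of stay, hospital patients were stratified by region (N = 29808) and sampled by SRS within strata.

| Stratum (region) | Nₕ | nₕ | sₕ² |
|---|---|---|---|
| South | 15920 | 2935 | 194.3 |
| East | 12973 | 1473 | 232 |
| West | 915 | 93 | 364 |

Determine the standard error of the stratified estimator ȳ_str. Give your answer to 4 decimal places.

Var(ȳ_str) = Σₕ Wₕ²(1 − fₕ)sₕ²/nₕ with Wₕ = Nₕ/N, N = 29808.
South: Wₕ = 0.53408481; term = 0.53408481²·(1 − 0.18435930)·194.3/2935 = 0.015402245.
East: Wₕ = 0.43521873; term = 0.43521873²·(1 − 0.11354351)·232/1473 = 0.026445868.
West: Wₕ = 0.03069646; term = 0.03069646²·(1 − 0.10163934)·364/93 = 0.0033131849.
Sum = 0.045161298.
SE = √(0.045161298) = 0.2125.

0.2125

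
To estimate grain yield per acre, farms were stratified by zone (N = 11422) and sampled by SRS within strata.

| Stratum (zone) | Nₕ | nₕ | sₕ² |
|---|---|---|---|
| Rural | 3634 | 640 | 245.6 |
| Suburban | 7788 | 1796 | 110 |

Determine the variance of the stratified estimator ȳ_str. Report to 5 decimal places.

0.05391

Var(ȳ_str) = Σₕ Wₕ²(1 − fₕ)sₕ²/nₕ with Wₕ = Nₕ/N, N = 11422.
Rural: Wₕ = 0.31815794; term = 0.31815794²·(1 − 0.17611447)·245.6/640 = 0.032003745.
Suburban: Wₕ = 0.68184206; term = 0.68184206²·(1 − 0.23061120)·110/1796 = 0.021907852.
Sum = 0.053911597.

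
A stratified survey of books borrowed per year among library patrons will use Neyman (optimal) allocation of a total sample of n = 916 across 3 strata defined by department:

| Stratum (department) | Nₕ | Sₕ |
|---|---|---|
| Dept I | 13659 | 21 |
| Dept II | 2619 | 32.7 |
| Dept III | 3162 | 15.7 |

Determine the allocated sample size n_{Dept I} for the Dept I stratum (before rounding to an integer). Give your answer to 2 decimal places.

Neyman allocation: nₕ = n·NₕSₕ / Σⱼ NⱼSⱼ.
Σ NⱼSⱼ = 13659·21 + 2619·32.7 + 3162·15.7 = 422123.7.
n_{Dept I} = 916·13659·21 / 422123.7 = 622.43.

622.43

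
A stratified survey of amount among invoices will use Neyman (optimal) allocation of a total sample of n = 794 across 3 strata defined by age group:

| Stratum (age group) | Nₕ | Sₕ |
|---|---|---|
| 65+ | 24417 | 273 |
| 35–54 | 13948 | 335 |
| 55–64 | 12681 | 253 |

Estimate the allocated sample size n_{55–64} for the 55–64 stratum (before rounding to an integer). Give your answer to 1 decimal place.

175.1

Neyman allocation: nₕ = n·NₕSₕ / Σⱼ NⱼSⱼ.
Σ NⱼSⱼ = 24417·273 + 13948·335 + 12681·253 = 1.4546714 × 10^7.
n_{55–64} = 794·12681·253 / (1.4546714 × 10^7) = 175.1.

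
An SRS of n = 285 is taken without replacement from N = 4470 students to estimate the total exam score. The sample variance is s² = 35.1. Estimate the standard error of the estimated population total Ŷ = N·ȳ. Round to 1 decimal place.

Var(Ŷ) = N²·Var(ȳ) = N²·(1 − n/N)·s²/n.
f = 285/4470 = 0.06375839; Var(ȳ) = 0.93624161·35.1/285 = 0.11530555.
Var(Ŷ) = 4470² · 0.11530555 = 2.3039087 × 10^6.
SE(Ŷ) = √(2.3039087 × 10^6) = 1517.9.

1517.9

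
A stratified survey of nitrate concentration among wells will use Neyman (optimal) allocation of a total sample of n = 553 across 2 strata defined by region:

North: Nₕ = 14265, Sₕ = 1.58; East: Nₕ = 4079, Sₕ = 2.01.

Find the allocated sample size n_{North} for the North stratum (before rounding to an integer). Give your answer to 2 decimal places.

405.50

Neyman allocation: nₕ = n·NₕSₕ / Σⱼ NⱼSⱼ.
Σ NⱼSⱼ = 14265·1.58 + 4079·2.01 = 30737.49.
n_{North} = 553·14265·1.58 / 30737.49 = 405.50.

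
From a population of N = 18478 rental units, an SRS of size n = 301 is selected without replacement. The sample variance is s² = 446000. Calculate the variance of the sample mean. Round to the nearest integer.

Under SRS without replacement, Var(ȳ) = (1 − f)·s²/n with f = n/N = 301/18478 = 0.01628964.
Var(ȳ) = (1 − 0.01628964)·446000/301 = 0.98371036·1481.7276 = 1457.5908.

1458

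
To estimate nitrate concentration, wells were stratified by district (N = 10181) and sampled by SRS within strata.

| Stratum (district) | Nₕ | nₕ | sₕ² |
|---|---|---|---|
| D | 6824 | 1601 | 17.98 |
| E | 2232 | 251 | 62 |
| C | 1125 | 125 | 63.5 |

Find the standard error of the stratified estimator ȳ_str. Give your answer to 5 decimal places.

Var(ȳ_str) = Σₕ Wₕ²(1 − fₕ)sₕ²/nₕ with Wₕ = Nₕ/N, N = 10181.
D: Wₕ = 0.67026815; term = 0.67026815²·(1 − 0.23461313)·17.98/1601 = 0.0038616821.
E: Wₕ = 0.21923190; term = 0.21923190²·(1 − 0.11245520)·62/251 = 0.01053697.
C: Wₕ = 0.11049995; term = 0.11049995²·(1 − 0.11111111)·63.5/125 = 0.0055136013.
Sum = 0.019912253.
SE = √(0.019912253) = 0.14111.

0.14111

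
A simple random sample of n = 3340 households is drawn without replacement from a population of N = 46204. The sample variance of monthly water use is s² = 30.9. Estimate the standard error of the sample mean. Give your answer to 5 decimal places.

Under SRS without replacement, Var(ȳ) = (1 − f)·s²/n with f = n/N = 3340/46204 = 0.07228811.
Var(ȳ) = (1 − 0.07228811)·30.9/3340 = 0.92771189·0.009251497 = 0.0085827237.
SE(ȳ) = √(0.0085827237) = 0.09264.

0.09264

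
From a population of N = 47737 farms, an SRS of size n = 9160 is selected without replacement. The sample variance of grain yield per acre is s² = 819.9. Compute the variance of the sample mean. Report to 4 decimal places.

Under SRS without replacement, Var(ȳ) = (1 − f)·s²/n with f = n/N = 9160/47737 = 0.19188470.
Var(ȳ) = (1 − 0.19188470)·819.9/9160 = 0.80811530·0.089508734 = 0.072333377.

0.0723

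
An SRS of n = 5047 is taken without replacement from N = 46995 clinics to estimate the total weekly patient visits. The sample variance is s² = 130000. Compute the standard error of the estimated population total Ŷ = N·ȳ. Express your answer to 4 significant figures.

225300

Var(Ŷ) = N²·Var(ȳ) = N²·(1 − n/N)·s²/n.
f = 5047/46995 = 0.10739440; Var(ȳ) = 0.89260560·130000/5047 = 22.991624.
Var(Ŷ) = 46995² · 22.991624 = 5.0777692 × 10^10.
SE(Ŷ) = √(5.0777692 × 10^10) = 225300.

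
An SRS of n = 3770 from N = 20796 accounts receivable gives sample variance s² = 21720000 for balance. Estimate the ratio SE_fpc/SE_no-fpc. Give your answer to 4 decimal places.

0.9048

f = n/N = 3770/20796 = 0.18128486.
SE_no-fpc = √(s²/n) = 75.903051; SE_fpc = √((1−f)s²/n) = 68.679266.
Ratio = √(1−f) = 0.90482879.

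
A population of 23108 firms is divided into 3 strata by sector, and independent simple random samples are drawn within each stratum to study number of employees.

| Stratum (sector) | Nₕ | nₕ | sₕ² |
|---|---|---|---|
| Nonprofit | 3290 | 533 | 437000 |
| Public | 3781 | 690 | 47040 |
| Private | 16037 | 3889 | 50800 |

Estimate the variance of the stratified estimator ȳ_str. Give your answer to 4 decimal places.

Var(ȳ_str) = Σₕ Wₕ²(1 − fₕ)sₕ²/nₕ with Wₕ = Nₕ/N, N = 23108.
Nonprofit: Wₕ = 0.14237494; term = 0.14237494²·(1 − 0.16200608)·437000/533 = 13.927147.
Public: Wₕ = 0.16362299; term = 0.16362299²·(1 − 0.18249140)·47040/690 = 1.4921043.
Private: Wₕ = 0.69400208; term = 0.69400208²·(1 − 0.24250171)·50800/3889 = 4.7657248.
Sum = 20.184976.

20.1850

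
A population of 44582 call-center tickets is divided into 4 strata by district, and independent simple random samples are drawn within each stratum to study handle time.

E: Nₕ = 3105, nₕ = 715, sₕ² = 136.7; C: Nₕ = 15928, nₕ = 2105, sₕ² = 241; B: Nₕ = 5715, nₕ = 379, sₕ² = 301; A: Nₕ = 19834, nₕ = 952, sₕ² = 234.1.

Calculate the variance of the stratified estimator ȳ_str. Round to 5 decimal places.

Var(ȳ_str) = Σₕ Wₕ²(1 − fₕ)sₕ²/nₕ with Wₕ = Nₕ/N, N = 44582.
E: Wₕ = 0.06964694; term = 0.06964694²·(1 − 0.23027375)·136.7/715 = 7.1384329 × 10^-4.
C: Wₕ = 0.35727424; term = 0.35727424²·(1 − 0.13215721)·241/2105 = 0.012682632.
B: Wₕ = 0.12819075; term = 0.12819075²·(1 − 0.06631671)·301/379 = 0.012185413.
A: Wₕ = 0.44488807; term = 0.44488807²·(1 − 0.04799839)·234.1/952 = 0.046334414.
Sum = 0.071916302.

0.07192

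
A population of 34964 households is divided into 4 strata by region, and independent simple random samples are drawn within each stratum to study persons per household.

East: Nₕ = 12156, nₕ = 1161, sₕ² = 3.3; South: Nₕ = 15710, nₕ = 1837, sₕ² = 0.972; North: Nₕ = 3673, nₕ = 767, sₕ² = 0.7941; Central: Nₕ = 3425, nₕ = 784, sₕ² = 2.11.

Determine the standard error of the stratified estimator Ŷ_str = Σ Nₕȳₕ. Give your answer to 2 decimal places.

728.43

Var(Ŷ_str) = Σₕ Nₕ²(1 − fₕ)sₕ²/nₕ.
East: 12156²·(1 − 1161/12156)·3.3/1161 = 379898.56.
South: 15710²·(1 − 1837/15710)·0.972/1837 = 115319.75.
North: 3673²·(1 − 767/3673)·0.7941/767 = 11050.867.
Central: 3425²·(1 − 784/3425)·2.11/784 = 24344.192.
Sum = 530613.37.
SE = √(530613.37) = 728.43.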